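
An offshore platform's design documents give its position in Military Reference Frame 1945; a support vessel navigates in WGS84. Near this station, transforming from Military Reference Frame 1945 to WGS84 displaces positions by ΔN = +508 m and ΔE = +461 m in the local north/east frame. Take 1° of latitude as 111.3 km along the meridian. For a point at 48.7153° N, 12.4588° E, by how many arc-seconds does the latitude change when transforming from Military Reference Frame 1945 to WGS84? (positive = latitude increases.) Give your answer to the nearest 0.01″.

1° of latitude = 111.3 km, so Δφ = 508.0 / 111300 = 0.0045642° = 16.431″.

Δφ = 16.43″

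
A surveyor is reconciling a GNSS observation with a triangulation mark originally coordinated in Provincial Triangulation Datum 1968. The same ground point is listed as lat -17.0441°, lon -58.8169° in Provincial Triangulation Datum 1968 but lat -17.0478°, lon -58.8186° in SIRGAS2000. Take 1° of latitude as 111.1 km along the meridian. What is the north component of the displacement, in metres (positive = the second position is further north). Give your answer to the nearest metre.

ΔN = -411 m

Δφ = -17.0478° − -17.0441° = -0.0037°; Δλ = -58.8186° − -58.8169° = -0.0017°.
ΔN = Δφ × 111100 = -411.1 m; ΔE = Δλ × 111100 × cos(-17.0441°) = -0.0017 × 111100 × 0.956079 = -180.6 m.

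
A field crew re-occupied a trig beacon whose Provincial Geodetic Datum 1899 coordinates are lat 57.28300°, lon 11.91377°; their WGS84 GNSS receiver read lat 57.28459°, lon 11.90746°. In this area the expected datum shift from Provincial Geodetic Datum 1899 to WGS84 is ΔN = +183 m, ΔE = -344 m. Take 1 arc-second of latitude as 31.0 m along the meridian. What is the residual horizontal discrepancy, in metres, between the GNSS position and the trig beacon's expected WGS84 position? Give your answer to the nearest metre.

Observed coordinate differences: Δφ = +0.00159°, Δλ = -0.00631°.
Converting to metres (1° lat = 111600 m, cos φ = 0.540490): observed ΔN = 177.4 m, observed ΔE = -380.6 m.
Subtracting the expected shift leaves a residual of 177.4 − (183) = -5.6 m north and -380.6 − (-344) = -36.6 m east.
Residual distance = √((-5.6)² + (-36.6)²) = 37.0 m.

37 m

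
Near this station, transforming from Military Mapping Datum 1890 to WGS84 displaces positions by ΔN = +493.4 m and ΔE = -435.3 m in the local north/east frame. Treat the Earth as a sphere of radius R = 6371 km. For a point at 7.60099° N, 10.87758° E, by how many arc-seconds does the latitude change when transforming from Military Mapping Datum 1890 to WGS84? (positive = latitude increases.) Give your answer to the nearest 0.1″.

Δφ = 16.0″

On a sphere of radius R, 1 rad of latitude = R, so Δφ = ΔN / R = 493.4 / 6371000 = 7.7445e-05 rad = 15.974″.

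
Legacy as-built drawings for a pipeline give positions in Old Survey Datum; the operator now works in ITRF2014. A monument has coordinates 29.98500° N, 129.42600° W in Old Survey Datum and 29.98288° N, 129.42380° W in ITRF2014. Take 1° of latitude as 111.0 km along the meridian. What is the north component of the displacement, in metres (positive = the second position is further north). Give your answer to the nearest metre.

ΔN = -235 m

Δφ = 29.98288° − 29.98500° = -0.00212°; Δλ = -129.42380° − -129.42600° = +0.00220°.
ΔN = Δφ × 111000 = -235.3 m; ΔE = Δλ × 111000 × cos(29.98500°) = +0.00220 × 111000 × 0.866156 = 211.5 m.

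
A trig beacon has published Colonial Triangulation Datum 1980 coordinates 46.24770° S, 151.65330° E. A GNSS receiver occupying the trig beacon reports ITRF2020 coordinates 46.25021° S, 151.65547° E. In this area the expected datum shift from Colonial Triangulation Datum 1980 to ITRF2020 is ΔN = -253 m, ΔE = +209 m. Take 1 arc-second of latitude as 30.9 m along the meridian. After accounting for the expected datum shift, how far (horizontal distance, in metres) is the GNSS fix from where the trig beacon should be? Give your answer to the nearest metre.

Observed coordinate differences: Δφ = -0.00251°, Δλ = +0.00217°.
Converting to metres (1° lat = 111240 m, cos φ = 0.691542): observed ΔN = -279.2 m, observed ΔE = 166.9 m.
Subtracting the expected shift leaves a residual of -279.2 − (-253) = -26.2 m north and 166.9 − (209) = -42.1 m east.
Residual distance = √((-26.2)² + (-42.1)²) = 49.6 m.

50 m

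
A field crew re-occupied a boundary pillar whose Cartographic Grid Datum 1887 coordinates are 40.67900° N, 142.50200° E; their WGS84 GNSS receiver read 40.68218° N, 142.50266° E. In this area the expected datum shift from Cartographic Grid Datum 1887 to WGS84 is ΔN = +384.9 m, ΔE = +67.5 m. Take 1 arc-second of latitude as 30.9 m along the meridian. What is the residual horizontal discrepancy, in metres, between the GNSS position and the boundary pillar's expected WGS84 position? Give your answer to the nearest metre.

33 m

Observed coordinate differences: Δφ = +0.00318°, Δλ = +0.00066°.
Converting to metres (1° lat = 111240 m, cos φ = 0.758373): observed ΔN = 353.7 m, observed ΔE = 55.7 m.
Subtracting the expected shift leaves a residual of 353.7 − (384.9) = -31.2 m north and 55.7 − (67.5) = -11.8 m east.
Residual distance = √((-31.2)² + (-11.8)²) = 33.3 m.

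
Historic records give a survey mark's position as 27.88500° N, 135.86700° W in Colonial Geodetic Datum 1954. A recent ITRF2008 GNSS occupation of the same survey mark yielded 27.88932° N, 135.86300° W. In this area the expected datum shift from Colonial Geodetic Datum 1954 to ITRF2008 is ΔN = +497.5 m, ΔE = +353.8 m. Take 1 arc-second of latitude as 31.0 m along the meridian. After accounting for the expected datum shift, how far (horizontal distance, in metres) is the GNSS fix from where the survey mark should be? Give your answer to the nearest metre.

44 m

Observed coordinate differences: Δφ = +0.00432°, Δλ = +0.00400°.
Converting to metres (1° lat = 111600 m, cos φ = 0.883888): observed ΔN = 482.1 m, observed ΔE = 394.6 m.
Subtracting the expected shift leaves a residual of 482.1 − (497.5) = -15.4 m north and 394.6 − (353.8) = 40.8 m east.
Residual distance = √((-15.4)² + 40.8²) = 43.6 m.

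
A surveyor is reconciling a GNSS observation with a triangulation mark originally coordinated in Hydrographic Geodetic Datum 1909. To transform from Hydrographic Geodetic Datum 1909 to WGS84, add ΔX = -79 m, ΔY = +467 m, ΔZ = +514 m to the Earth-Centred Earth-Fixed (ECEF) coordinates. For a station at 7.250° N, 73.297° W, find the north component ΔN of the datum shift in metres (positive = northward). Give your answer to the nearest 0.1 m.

ΔN = 569.2 m

At φ = 7.250°, λ = -73.297°: sin φ = 0.126199, cos φ = 0.992005, sin λ = -0.957807, cos λ = 0.287411.
ΔN = −sin φ cos λ·ΔX − sin φ sin λ·ΔY + cos φ·ΔZ = −(0.126199)(0.287411)(-79) − (0.126199)(-0.957807)(467) + (0.992005)(514) = 569.20 m.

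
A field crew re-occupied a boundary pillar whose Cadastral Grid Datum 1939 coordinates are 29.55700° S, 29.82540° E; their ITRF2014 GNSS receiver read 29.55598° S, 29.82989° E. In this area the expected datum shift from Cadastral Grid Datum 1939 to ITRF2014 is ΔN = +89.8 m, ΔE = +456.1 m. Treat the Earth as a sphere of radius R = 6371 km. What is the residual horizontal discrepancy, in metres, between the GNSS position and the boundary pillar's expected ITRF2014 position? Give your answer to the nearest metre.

32 m

Observed coordinate differences: Δφ = +0.00102°, Δλ = +0.00449°.
Converting to metres (1° lat = 111195 m, cos φ = 0.869865): observed ΔN = 113.4 m, observed ΔE = 434.3 m.
Subtracting the expected shift leaves a residual of 113.4 − (89.8) = 23.6 m north and 434.3 − (456.1) = -21.8 m east.
Residual distance = √(23.6² + (-21.8)²) = 32.1 m.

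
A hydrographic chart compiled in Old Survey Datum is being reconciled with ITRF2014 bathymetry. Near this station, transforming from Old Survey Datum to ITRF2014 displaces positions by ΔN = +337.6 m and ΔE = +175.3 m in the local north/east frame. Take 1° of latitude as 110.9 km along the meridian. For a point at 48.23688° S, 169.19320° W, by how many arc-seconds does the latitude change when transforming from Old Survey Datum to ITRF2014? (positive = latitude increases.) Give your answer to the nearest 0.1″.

Δφ = 11.0″

1° of latitude = 110.9 km, so Δφ = 337.6 / 110900 = 0.0030442° = 10.959″.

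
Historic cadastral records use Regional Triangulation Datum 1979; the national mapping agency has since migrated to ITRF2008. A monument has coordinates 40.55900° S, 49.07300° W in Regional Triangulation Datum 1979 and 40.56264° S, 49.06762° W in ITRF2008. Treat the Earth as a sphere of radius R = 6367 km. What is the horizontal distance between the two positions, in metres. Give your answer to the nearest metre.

608 m

Δφ = -40.56264° − -40.55900° = -0.00364°; Δλ = -49.06762° − -49.07300° = +0.00538°.
1° along a meridian = πR/180 = 111125 m.
ΔN = Δφ × 111125 = -404.5 m; ΔE = Δλ × 111125 × cos(-40.55900°) = +0.00538 × 111125 × 0.759737 = 454.2 m.
Distance = √(ΔE² + ΔN²) = √(454.2² + (-404.5)²) = 608.2 m.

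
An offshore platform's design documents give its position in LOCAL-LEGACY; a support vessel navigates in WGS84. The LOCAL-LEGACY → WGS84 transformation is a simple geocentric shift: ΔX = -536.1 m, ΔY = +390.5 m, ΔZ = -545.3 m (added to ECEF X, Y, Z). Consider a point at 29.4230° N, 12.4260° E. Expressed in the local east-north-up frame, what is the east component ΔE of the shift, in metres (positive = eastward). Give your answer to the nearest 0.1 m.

ΔE = 496.7 m

The local east axis at (φ, λ) is (−sin λ, cos λ, 0), so ΔE = −sin(12.4260°)·(-536.1) + cos(12.4260°)·390.5 = 496.71 m.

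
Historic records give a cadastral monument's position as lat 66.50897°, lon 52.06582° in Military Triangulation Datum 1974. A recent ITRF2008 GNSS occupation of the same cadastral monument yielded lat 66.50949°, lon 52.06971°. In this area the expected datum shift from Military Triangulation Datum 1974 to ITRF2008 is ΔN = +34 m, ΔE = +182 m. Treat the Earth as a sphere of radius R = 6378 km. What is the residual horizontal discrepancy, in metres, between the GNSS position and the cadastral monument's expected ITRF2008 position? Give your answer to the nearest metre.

26 m

Observed coordinate differences: Δφ = +0.00052°, Δλ = +0.00389°.
Converting to metres (1° lat = 111317 m, cos φ = 0.398605): observed ΔN = 57.9 m, observed ΔE = 172.6 m.
Subtracting the expected shift leaves a residual of 57.9 − (34) = 23.9 m north and 172.6 − (182) = -9.4 m east.
Residual distance = √(23.9² + (-9.4)²) = 25.7 m.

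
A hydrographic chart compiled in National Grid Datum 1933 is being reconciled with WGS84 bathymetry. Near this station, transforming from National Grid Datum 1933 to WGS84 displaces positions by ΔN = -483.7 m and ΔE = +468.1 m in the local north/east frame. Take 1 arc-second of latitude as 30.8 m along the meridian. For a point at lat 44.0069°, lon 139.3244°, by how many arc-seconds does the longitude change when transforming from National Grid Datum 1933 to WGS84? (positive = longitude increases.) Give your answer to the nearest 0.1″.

At latitude 44.0069°, cos φ = 0.719256.
1″ of longitude at this latitude = 30.80 × cos φ = 22.1531 m, so Δλ = 468.1 / 22.1531 = 21.130″.

Δλ = 21.1″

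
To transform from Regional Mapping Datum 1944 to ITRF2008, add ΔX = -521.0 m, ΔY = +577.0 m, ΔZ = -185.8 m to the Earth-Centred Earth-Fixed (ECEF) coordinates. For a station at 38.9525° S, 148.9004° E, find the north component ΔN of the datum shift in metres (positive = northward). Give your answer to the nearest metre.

The local north axis is (−sin φ cos λ, −sin φ sin λ, cos φ), giving ΔN = 280.463 + 187.368 − 144.491 = 323.34 m.

ΔN = 323 m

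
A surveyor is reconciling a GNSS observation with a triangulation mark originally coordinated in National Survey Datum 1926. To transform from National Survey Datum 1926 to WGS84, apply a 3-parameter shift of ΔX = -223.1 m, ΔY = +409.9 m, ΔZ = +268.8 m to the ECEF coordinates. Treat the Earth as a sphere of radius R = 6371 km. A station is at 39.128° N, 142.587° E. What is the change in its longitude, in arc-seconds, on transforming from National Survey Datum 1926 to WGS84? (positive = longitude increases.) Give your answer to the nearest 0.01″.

sin φ = 0.631055, cos φ = 0.775738, sin λ = 0.607556, cos λ = -0.794277.
East component: ΔE = −sin λ·ΔX + cos λ·ΔY = −(0.607556)(-223.1) + (-0.794277)(409.9) = -190.03 m.
1° of latitude spans πR/180 = 111195 m; at latitude φ, 1° of longitude spans that × cos φ = 86258.1 m, so Δλ = -190.03 / 86258.1 × 3600 = -7.931″.

Δλ = -7.93″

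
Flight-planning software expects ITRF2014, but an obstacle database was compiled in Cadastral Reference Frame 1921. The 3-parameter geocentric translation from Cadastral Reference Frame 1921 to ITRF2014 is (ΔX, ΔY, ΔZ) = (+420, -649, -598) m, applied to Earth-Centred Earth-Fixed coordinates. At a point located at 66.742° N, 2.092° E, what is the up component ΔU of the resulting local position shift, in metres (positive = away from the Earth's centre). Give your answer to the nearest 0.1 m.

The local up (radial) axis is (cos φ cos λ, cos φ sin λ, sin φ), giving ΔU = 165.736 − 9.355 − 549.404 = -393.02 m.

ΔU = -393.0 m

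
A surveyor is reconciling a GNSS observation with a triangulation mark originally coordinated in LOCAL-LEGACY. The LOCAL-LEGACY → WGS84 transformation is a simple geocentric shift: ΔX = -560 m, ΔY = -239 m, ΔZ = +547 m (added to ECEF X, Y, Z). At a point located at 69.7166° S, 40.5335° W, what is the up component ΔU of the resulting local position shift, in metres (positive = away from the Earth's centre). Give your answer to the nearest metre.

At φ = -69.7166°, λ = -40.5335°: sin φ = -0.937989, cos φ = 0.346664, sin λ = -0.649893, cos λ = 0.760026.
ΔU = cos φ cos λ·ΔX + cos φ sin λ·ΔY + sin φ·ΔZ = (0.346664)(0.760026)(-560) + (0.346664)(-0.649893)(-239) + (-0.937989)(547) = -606.78 m.

ΔU = -607 m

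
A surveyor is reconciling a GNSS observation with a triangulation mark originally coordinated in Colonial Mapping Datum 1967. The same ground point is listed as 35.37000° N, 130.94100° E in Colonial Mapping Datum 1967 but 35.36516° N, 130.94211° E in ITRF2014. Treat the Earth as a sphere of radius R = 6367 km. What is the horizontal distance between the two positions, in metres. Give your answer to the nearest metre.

Δφ = 35.36516° − 35.37000° = -0.00484°; Δλ = 130.94211° − 130.94100° = +0.00111°.
1° along a meridian = πR/180 = 111125 m.
ΔN = Δφ × 111125 = -537.8 m; ΔE = Δλ × 111125 × cos(35.37000°) = +0.00111 × 111125 × 0.815431 = 100.6 m.
Distance = √(ΔE² + ΔN²) = √(100.6² + (-537.8)²) = 547.2 m.

547 m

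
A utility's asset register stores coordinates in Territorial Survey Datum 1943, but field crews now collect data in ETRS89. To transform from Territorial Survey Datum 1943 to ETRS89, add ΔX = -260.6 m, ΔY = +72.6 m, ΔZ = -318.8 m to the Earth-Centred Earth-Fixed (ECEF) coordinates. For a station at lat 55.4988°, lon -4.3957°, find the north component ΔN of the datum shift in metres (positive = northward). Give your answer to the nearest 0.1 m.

ΔN = 38.1 m

The local north axis is (−sin φ cos λ, −sin φ sin λ, cos φ), giving ΔN = 214.132 + 4.586 − 180.576 = 38.14 m.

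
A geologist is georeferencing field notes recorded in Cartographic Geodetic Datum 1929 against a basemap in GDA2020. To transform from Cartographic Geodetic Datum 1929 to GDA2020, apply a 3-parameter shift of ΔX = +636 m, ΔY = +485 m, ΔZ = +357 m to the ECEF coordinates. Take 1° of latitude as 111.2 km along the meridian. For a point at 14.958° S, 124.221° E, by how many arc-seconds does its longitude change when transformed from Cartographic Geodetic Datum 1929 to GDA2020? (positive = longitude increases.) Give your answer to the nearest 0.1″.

Δλ = -26.8″

sin φ = -0.258111, cos φ = 0.966115, sin λ = 0.826875, cos λ = -0.562386.
East component: ΔE = −sin λ·ΔX + cos λ·ΔY = −(0.826875)(636) + (-0.562386)(485) = -798.65 m.
1° of latitude spans 111200 m; at latitude φ, 1° of longitude spans that × cos φ = 107432.0 m, so Δλ = -798.65 / 107432.0 × 3600 = -26.762″.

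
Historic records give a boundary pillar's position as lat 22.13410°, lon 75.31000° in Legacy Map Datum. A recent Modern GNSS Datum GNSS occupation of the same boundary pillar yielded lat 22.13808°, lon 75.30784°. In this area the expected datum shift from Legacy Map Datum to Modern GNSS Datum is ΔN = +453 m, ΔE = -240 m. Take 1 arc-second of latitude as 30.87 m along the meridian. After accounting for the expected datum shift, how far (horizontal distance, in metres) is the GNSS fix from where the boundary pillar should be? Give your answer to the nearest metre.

Observed coordinate differences: Δφ = +0.00398°, Δλ = -0.00216°.
Converting to metres (1° lat = 111132 m, cos φ = 0.926305): observed ΔN = 442.3 m, observed ΔE = -222.4 m.
Subtracting the expected shift leaves a residual of 442.3 − (453) = -10.7 m north and -222.4 − (-240) = 17.6 m east.
Residual distance = √((-10.7)² + 17.6²) = 20.6 m.

21 m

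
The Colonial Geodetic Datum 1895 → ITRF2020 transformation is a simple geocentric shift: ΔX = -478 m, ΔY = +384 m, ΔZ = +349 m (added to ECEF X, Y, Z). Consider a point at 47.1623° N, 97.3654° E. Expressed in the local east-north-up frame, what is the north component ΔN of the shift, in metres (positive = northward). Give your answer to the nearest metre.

ΔN = -87 m

At φ = 47.1623°, λ = 97.3654°: sin φ = 0.733283, cos φ = 0.679924, sin λ = 0.991749, cos λ = -0.128197.
ΔN = −sin φ cos λ·ΔX − sin φ sin λ·ΔY + cos φ·ΔZ = −(0.733283)(-0.128197)(-478) − (0.733283)(0.991749)(384) + (0.679924)(349) = -86.90 m.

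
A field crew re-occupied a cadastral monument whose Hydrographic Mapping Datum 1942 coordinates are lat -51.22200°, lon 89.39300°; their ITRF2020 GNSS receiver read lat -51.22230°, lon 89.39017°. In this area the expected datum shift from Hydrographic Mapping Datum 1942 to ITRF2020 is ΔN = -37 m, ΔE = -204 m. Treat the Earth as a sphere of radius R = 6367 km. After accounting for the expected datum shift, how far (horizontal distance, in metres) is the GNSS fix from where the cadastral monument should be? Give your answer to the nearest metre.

Observed coordinate differences: Δφ = -0.00030°, Δλ = -0.00283°.
Converting to metres (1° lat = 111125 m, cos φ = 0.626305): observed ΔN = -33.3 m, observed ΔE = -197.0 m.
Subtracting the expected shift leaves a residual of -33.3 − (-37) = 3.7 m north and -197.0 − (-204) = 7.0 m east.
Residual distance = √(3.7² + 7.0²) = 7.9 m.

8 m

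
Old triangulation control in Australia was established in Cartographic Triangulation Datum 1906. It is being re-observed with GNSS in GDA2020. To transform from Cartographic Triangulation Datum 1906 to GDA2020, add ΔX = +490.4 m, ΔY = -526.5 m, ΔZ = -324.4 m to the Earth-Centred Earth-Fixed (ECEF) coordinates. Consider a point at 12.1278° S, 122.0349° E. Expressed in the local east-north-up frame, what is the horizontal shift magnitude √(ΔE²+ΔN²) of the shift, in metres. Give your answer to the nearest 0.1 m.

485.2 m

The local east axis at (φ, λ) is (−sin λ, cos λ, 0), so ΔE = −sin(122.0349°)·490.4 + cos(122.0349°)·(-526.5) = -136.45 m.
The local north axis is (−sin φ cos λ, −sin φ sin λ, cos φ), giving ΔN = -54.651 − 93.770 − 317.160 = -465.58 m.
Horizontal magnitude = √(ΔE² + ΔN²) = √((-136.45)² + (-465.58)²) = 485.16 m.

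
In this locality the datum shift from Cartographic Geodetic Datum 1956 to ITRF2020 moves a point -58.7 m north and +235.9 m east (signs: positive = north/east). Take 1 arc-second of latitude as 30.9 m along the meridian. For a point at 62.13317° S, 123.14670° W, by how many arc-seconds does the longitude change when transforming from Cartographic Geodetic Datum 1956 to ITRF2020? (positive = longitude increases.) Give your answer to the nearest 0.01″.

Δλ = 16.33″

At latitude -62.13317°, cos φ = 0.467418.
1″ of longitude at this latitude = 30.90 × cos φ = 14.4432 m, so Δλ = 235.9 / 14.4432 = 16.333″.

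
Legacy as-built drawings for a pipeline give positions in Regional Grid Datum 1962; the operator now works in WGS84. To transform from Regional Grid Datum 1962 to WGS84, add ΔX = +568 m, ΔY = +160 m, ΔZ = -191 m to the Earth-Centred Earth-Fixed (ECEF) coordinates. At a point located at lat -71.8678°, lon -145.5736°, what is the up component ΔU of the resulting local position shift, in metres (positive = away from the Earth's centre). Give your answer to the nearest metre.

ΔU = 8 m

The local up (radial) axis is (cos φ cos λ, cos φ sin λ, sin φ), giving ΔU = -145.807 − 28.151 + 181.515 = 7.56 m.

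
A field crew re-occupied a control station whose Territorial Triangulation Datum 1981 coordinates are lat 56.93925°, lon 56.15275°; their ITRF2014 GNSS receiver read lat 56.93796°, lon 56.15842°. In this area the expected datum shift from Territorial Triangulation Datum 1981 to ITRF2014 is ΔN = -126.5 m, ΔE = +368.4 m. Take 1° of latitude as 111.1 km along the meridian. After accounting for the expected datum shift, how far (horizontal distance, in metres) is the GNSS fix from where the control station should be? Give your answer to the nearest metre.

30 m

Observed coordinate differences: Δφ = -0.00129°, Δλ = +0.00567°.
Converting to metres (1° lat = 111100 m, cos φ = 0.545528): observed ΔN = -143.3 m, observed ΔE = 343.6 m.
Subtracting the expected shift leaves a residual of -143.3 − (-126.5) = -16.8 m north and 343.6 − (368.4) = -24.8 m east.
Residual distance = √((-16.8)² + (-24.8)²) = 29.9 m.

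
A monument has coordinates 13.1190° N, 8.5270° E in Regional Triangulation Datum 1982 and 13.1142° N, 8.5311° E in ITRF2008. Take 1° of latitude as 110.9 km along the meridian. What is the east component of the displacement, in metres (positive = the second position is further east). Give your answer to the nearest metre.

Δφ = 13.1142° − 13.1190° = -0.0048°; Δλ = 8.5311° − 8.5270° = +0.0041°.
ΔN = Δφ × 110900 = -532.3 m; ΔE = Δλ × 110900 × cos(13.1190°) = +0.0041 × 110900 × 0.973901 = 442.8 m.

ΔE = 443 m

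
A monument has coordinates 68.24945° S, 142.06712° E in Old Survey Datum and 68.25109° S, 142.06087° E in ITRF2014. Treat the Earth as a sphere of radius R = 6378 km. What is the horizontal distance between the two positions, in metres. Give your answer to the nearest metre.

316 m

Δφ = -68.25109° − -68.24945° = -0.00164°; Δλ = 142.06087° − 142.06712° = -0.00625°.
1° along a meridian = πR/180 = 111317 m.
ΔN = Δφ × 111317 = -182.6 m; ΔE = Δλ × 111317 × cos(-68.24945°) = -0.00625 × 111317 × 0.370566 = -257.8 m.
Distance = √(ΔE² + ΔN²) = √((-257.8)² + (-182.6)²) = 315.9 m.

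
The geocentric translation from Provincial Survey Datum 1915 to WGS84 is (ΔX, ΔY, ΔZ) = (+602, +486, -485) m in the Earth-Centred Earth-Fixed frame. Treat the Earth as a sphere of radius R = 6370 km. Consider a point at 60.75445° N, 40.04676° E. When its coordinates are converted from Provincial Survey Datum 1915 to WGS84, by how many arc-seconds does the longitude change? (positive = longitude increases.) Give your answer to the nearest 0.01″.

sin φ = 0.872534, cos φ = 0.488553, sin λ = 0.643413, cos λ = 0.765520.
East component: ΔE = −sin λ·ΔX + cos λ·ΔY = −(0.643413)(602) + (0.765520)(486) = -15.29 m.
1° of latitude spans πR/180 = 111177 m; at latitude φ, 1° of longitude spans that × cos φ = 54316.1 m, so Δλ = -15.29 / 54316.1 × 3600 = -1.014″.

Δλ = -1.01″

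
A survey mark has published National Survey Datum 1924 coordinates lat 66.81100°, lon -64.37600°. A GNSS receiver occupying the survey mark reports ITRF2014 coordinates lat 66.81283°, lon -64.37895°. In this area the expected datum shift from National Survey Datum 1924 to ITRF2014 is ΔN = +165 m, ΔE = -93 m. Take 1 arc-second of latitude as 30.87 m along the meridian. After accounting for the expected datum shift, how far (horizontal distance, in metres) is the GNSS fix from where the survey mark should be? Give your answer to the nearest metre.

53 m

Observed coordinate differences: Δφ = +0.00183°, Δλ = -0.00295°.
Converting to metres (1° lat = 111132 m, cos φ = 0.393765): observed ΔN = 203.4 m, observed ΔE = -129.1 m.
Subtracting the expected shift leaves a residual of 203.4 − (165) = 38.4 m north and -129.1 − (-93) = -36.1 m east.
Residual distance = √(38.4² + (-36.1)²) = 52.7 m.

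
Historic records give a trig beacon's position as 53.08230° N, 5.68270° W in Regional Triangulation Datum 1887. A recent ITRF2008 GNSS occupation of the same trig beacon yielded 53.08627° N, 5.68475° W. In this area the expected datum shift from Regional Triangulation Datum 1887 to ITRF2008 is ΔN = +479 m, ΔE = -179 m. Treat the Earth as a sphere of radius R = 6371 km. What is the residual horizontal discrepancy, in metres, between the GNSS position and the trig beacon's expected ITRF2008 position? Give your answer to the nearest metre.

56 m

Observed coordinate differences: Δφ = +0.00397°, Δλ = -0.00205°.
Converting to metres (1° lat = 111195 m, cos φ = 0.600667): observed ΔN = 441.4 m, observed ΔE = -136.9 m.
Subtracting the expected shift leaves a residual of 441.4 − (479) = -37.6 m north and -136.9 − (-179) = 42.1 m east.
Residual distance = √((-37.6)² + 42.1²) = 56.4 m.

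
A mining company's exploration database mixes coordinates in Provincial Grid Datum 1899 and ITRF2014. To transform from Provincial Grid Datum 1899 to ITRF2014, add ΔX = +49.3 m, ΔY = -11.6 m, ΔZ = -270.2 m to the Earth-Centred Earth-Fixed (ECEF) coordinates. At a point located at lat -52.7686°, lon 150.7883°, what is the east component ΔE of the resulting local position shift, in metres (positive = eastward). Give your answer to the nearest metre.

ΔE = -14 m

The local east axis at (φ, λ) is (−sin λ, cos λ, 0), so ΔE = −sin(150.7883°)·49.3 + cos(150.7883°)·(-11.6) = -13.94 m.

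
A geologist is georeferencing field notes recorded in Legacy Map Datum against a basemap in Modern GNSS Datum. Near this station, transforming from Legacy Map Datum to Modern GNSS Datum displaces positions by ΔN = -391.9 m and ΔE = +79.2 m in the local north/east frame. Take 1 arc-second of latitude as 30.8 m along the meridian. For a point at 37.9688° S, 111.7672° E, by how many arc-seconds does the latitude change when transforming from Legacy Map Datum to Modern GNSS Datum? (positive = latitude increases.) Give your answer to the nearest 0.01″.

1″ of latitude = 30.80 m, so Δφ = -391.9 / 30.80 = -12.724″.

Δφ = -12.72″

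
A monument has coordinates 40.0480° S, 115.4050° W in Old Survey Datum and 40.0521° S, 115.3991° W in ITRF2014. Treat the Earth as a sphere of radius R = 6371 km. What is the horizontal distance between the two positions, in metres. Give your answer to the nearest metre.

Δφ = -40.0521° − -40.0480° = -0.0041°; Δλ = -115.3991° − -115.4050° = +0.0059°.
1° along a meridian = πR/180 = 111195 m.
ΔN = Δφ × 111195 = -455.9 m; ΔE = Δλ × 111195 × cos(-40.0480°) = +0.0059 × 111195 × 0.765506 = 502.2 m.
Distance = √(ΔE² + ΔN²) = √(502.2² + (-455.9)²) = 678.3 m.

678 m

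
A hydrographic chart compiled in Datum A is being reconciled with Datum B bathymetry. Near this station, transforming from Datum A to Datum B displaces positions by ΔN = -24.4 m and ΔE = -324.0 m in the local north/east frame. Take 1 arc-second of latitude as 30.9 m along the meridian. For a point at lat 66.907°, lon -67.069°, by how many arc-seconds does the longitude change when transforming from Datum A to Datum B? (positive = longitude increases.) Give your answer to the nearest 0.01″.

At latitude 66.907°, cos φ = 0.392225.
1″ of longitude at this latitude = 30.90 × cos φ = 12.1197 m, so Δλ = -324.0 / 12.1197 = -26.733″.

Δλ = -26.73″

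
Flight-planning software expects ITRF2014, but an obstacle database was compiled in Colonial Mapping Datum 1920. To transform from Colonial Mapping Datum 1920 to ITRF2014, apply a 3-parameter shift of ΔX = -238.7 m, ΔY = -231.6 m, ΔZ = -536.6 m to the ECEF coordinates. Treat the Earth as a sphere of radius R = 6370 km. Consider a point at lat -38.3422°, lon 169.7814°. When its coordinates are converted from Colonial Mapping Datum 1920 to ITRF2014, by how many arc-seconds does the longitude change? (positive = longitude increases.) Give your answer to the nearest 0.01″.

Δλ = 11.16″

sin φ = -0.620357, cos φ = 0.784320, sin λ = 0.177404, cos λ = -0.984138.
East component: ΔE = −sin λ·ΔX + cos λ·ΔY = −(0.177404)(-238.7) + (-0.984138)(-231.6) = 270.27 m.
1° of latitude spans πR/180 = 111177 m; at latitude φ, 1° of longitude spans that × cos φ = 87198.7 m, so Δλ = 270.27 / 87198.7 × 3600 = 11.158″.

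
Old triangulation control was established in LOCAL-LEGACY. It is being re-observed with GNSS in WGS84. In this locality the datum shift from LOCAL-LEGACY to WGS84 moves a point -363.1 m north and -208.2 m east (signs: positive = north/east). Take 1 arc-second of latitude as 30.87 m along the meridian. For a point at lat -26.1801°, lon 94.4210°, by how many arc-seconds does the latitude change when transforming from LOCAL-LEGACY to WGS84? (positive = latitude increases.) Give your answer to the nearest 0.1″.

1″ of latitude = 30.87 m, so Δφ = -363.1 / 30.87 = -11.762″.

Δφ = -11.8″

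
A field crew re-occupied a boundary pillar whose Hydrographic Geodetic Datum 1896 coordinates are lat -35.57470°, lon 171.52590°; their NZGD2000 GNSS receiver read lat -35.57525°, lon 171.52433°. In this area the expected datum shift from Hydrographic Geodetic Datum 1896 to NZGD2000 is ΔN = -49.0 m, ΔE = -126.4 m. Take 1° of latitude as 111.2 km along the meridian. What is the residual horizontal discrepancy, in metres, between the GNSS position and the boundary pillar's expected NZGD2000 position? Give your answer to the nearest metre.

20 m

Observed coordinate differences: Δφ = -0.00055°, Δλ = -0.00157°.
Converting to metres (1° lat = 111200 m, cos φ = 0.813358): observed ΔN = -61.2 m, observed ΔE = -142.0 m.
Subtracting the expected shift leaves a residual of -61.2 − (-49.0) = -12.2 m north and -142.0 − (-126.4) = -15.6 m east.
Residual distance = √((-12.2)² + (-15.6)²) = 19.8 m.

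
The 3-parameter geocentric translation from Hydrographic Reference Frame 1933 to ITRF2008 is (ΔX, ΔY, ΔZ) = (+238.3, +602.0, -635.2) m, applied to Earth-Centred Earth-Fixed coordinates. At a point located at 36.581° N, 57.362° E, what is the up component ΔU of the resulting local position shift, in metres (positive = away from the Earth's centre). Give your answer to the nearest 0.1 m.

The local up (radial) axis is (cos φ cos λ, cos φ sin λ, sin φ), giving ΔU = 103.205 + 407.081 − 378.553 = 131.73 m.

ΔU = 131.7 m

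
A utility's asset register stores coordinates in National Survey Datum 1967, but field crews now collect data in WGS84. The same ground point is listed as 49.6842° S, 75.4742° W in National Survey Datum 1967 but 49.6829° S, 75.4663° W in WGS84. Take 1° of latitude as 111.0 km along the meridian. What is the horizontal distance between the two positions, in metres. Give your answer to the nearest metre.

585 m

Δφ = -49.6829° − -49.6842° = +0.0013°; Δλ = -75.4663° − -75.4742° = +0.0079°.
ΔN = Δφ × 111000 = 144.3 m; ΔE = Δλ × 111000 × cos(-49.6842°) = +0.0079 × 111000 × 0.647000 = 567.4 m.
Distance = √(ΔE² + ΔN²) = √(567.4² + 144.3²) = 585.4 m.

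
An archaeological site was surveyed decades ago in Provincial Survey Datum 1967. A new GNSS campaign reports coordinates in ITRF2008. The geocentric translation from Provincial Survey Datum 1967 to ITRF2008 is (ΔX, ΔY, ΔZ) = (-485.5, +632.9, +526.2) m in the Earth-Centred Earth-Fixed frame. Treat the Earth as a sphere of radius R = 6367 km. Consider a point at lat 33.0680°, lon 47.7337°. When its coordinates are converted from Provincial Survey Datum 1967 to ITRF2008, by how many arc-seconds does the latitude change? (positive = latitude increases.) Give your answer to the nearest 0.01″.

sin φ = 0.545634, cos φ = 0.838024, sin λ = 0.740027, cos λ = 0.672577.
North component: ΔN = −sin φ cos λ·ΔX − sin φ sin λ·ΔY + cos φ·ΔZ = −(0.545634)(0.672577)(-485.5) − (0.545634)(0.740027)(632.9) + (0.838024)(526.2) = 363.58 m.
1° of latitude spans πR/180 = 111125 m, so Δφ = 363.58 / 111125 × 3600 = 11.779″.

Δφ = 11.78″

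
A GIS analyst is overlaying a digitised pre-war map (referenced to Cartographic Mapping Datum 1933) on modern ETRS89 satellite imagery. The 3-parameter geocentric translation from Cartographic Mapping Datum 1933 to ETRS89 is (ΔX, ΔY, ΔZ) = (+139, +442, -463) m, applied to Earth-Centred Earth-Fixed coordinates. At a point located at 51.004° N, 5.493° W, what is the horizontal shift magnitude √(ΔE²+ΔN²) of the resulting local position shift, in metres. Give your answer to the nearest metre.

At φ = 51.004°, λ = -5.493°: sin φ = 0.777190, cos φ = 0.629266, sin λ = -0.095724, cos λ = 0.995408.
ΔE = −sin λ·ΔX + cos λ·ΔY = −(-0.095724)·(139) + (0.995408)·(442) = 453.28 m.
ΔN = −sin φ cos λ·ΔX − sin φ sin λ·ΔY + cos φ·ΔZ = −(0.777190)(0.995408)(139) − (0.777190)(-0.095724)(442) + (0.629266)(-463) = -366.00 m.
Horizontal magnitude = √(ΔE² + ΔN²) = √(453.28² + (-366.00)²) = 582.59 m.

583 m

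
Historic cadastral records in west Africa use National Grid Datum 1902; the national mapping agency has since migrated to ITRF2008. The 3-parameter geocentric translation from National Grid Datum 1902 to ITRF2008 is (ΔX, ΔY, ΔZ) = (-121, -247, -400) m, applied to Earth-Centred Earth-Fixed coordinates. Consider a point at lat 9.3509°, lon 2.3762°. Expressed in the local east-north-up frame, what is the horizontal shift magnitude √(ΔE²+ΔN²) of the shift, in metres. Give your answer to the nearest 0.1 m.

444.8 m

The local east axis at (φ, λ) is (−sin λ, cos λ, 0), so ΔE = −sin(2.3762°)·(-121) + cos(2.3762°)·(-247) = -241.77 m.
The local north axis is (−sin φ cos λ, −sin φ sin λ, cos φ), giving ΔN = 19.643 + 1.664 − 394.685 = -373.38 m.
Horizontal magnitude = √(ΔE² + ΔN²) = √((-241.77)² + (-373.38)²) = 444.82 m.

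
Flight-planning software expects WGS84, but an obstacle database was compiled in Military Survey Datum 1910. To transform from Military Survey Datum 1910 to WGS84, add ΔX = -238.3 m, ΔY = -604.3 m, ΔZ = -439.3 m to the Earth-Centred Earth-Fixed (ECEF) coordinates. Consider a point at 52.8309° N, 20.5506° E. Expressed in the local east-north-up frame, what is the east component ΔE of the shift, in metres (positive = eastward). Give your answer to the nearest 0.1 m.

ΔE = -482.2 m

The local east axis at (φ, λ) is (−sin λ, cos λ, 0), so ΔE = −sin(20.5506°)·(-238.3) + cos(20.5506°)·(-604.3) = -482.19 m.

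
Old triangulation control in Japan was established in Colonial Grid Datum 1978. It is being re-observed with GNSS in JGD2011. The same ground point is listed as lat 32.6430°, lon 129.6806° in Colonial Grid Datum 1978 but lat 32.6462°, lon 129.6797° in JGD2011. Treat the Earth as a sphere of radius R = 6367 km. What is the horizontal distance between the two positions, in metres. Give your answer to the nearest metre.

365 m

Δφ = 32.6462° − 32.6430° = +0.0032°; Δλ = 129.6797° − 129.6806° = -0.0009°.
1° along a meridian = πR/180 = 111125 m.
ΔN = Δφ × 111125 = 355.6 m; ΔE = Δλ × 111125 × cos(32.6430°) = -0.0009 × 111125 × 0.842048 = -84.2 m.
Distance = √(ΔE² + ΔN²) = √((-84.2)² + 355.6²) = 365.4 m.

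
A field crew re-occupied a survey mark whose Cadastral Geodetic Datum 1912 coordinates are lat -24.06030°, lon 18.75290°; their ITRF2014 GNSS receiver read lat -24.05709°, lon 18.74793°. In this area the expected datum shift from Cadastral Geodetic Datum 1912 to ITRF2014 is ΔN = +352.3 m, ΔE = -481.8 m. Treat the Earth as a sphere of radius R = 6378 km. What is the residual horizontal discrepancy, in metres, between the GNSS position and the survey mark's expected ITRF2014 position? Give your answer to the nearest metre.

Observed coordinate differences: Δφ = +0.00321°, Δλ = -0.00497°.
Converting to metres (1° lat = 111317 m, cos φ = 0.913117): observed ΔN = 357.3 m, observed ΔE = -505.2 m.
Subtracting the expected shift leaves a residual of 357.3 − (352.3) = 5.0 m north and -505.2 − (-481.8) = -23.4 m east.
Residual distance = √(5.0² + (-23.4)²) = 23.9 m.

24 m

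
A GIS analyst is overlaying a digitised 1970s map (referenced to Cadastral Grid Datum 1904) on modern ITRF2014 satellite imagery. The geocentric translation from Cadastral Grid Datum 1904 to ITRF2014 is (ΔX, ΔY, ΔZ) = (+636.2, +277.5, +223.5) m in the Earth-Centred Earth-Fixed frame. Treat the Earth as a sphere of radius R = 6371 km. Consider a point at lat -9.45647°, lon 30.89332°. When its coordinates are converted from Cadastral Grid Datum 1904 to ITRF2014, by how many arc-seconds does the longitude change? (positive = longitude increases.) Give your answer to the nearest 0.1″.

Δλ = -2.9″

sin φ = -0.164298, cos φ = 0.986411, sin λ = 0.513441, cos λ = 0.858125.
East component: ΔE = −sin λ·ΔX + cos λ·ΔY = −(0.513441)(636.2) + (0.858125)(277.5) = -88.52 m.
1° of latitude spans πR/180 = 111195 m; at latitude φ, 1° of longitude spans that × cos φ = 109683.9 m, so Δλ = -88.52 / 109683.9 × 3600 = -2.905″.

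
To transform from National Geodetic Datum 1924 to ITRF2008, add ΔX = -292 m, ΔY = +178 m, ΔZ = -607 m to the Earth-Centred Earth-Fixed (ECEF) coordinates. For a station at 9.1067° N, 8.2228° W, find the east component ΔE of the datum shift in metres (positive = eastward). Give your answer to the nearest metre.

ΔE = 134 m

The local east axis at (φ, λ) is (−sin λ, cos λ, 0), so ΔE = −sin(-8.2228°)·(-292) + cos(-8.2228°)·178 = 134.41 m.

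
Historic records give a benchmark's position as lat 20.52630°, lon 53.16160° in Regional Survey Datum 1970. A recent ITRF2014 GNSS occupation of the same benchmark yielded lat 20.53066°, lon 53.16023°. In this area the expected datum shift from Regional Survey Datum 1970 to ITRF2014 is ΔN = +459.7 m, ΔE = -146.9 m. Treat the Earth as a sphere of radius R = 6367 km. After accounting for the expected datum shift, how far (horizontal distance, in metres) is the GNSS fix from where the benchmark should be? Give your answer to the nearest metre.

25 m

Observed coordinate differences: Δφ = +0.00436°, Δλ = -0.00137°.
Converting to metres (1° lat = 111125 m, cos φ = 0.936511): observed ΔN = 484.5 m, observed ΔE = -142.6 m.
Subtracting the expected shift leaves a residual of 484.5 − (459.7) = 24.8 m north and -142.6 − (-146.9) = 4.3 m east.
Residual distance = √(24.8² + 4.3²) = 25.2 m.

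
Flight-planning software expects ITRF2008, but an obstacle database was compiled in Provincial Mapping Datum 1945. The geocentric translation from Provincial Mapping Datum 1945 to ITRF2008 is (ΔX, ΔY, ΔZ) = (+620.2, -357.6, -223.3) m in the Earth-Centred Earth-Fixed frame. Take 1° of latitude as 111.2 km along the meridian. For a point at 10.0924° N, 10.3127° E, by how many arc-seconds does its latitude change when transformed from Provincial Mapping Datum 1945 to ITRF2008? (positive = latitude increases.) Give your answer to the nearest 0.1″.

sin φ = 0.175236, cos φ = 0.984526, sin λ = 0.179020, cos λ = 0.983845.
North component: ΔN = −sin φ cos λ·ΔX − sin φ sin λ·ΔY + cos φ·ΔZ = −(0.175236)(0.983845)(620.2) − (0.175236)(0.179020)(-357.6) + (0.984526)(-223.3) = -315.55 m.
1° of latitude spans 111200 m, so Δφ = -315.55 / 111200 × 3600 = -10.216″.

Δφ = -10.2″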